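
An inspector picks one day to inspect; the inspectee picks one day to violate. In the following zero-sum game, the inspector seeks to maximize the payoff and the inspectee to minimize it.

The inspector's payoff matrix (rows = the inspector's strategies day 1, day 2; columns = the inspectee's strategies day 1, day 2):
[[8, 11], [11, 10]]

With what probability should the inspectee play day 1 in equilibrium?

Row minima are 8 and 10, so the inspector's maximin is 10; column maxima are 11 and 11, so the inspectee's minimax is 11. These differ, so the equilibrium is in mixed strategies.
Let the inspectee play day 1 with probability q. The inspector is indifferent when 8q + 11(1−q) = 11q + 10(1−q), giving q = 1/4.

1/4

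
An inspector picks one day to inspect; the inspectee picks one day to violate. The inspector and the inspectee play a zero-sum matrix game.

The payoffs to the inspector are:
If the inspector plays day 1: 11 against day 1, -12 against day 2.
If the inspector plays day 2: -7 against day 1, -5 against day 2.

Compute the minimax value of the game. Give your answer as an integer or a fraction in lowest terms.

-139/25

Row minima are -12 and -7, so the inspector's maximin is -7; column maxima are 11 and -5, so the inspectee's minimax is -5. These differ, so the equilibrium is in mixed strategies.
Let the inspector play day 1 with probability p. The inspectee is indifferent when 11p − 7(1−p) = −12p − 5(1−p), giving p = 2/25.
Let the inspectee play day 1 with probability q. The inspector is indifferent when 11q − 12(1−q) = −7q − 5(1−q), giving q = 7/25.
The value is 11·(7/25) + (-12)·(18/25) = -139/25.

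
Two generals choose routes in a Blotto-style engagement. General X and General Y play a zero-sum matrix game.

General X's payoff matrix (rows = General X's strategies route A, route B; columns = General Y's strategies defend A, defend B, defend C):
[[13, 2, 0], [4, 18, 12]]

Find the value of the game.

52/7

Column defend B is strictly dominated by defend C for General Y (it gives General X more in every row).
The remaining 2×2 game on (route A, route B) × (defend A, defend C) has no saddle point. Let General X play route A with probability p; indifference gives 13p + 4(1−p) = 12(1−p), so p = 8/21.
Similarly General Y's optimal q on defend A is 4/7, and the value is 13·(4/7) + (0)·(3/7) = 52/7.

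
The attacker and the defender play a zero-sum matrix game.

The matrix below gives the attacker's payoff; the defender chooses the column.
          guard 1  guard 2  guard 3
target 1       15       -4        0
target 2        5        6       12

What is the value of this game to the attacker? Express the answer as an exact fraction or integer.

11/2

Column guard 3 is strictly dominated by guard 2 for the defender (it gives the attacker more in every row).
The remaining 2×2 game on (target 1, target 2) × (guard 1, guard 2) has no saddle point. Let the attacker play target 1 with probability p; indifference gives 15p + 5(1−p) = −4p + 6(1−p), so p = 1/20.
Similarly the defender's optimal q on guard 1 is 1/2, and the value is 15·(1/2) + (-4)·(1/2) = 11/2.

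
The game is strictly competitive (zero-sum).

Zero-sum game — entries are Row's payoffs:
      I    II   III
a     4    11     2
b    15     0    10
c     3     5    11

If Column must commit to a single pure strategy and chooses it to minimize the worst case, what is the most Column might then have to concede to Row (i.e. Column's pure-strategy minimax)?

11

The worst case (largest entry) in each column is I: 15, II: 11, III: 11.
The best (smallest) of these is 11.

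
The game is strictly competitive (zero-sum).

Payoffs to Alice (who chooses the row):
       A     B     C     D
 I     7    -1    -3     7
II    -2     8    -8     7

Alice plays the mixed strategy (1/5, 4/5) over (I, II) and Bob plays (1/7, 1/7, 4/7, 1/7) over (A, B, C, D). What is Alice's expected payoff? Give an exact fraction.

-15/7

Against (1/7, 1/7, 4/7, 1/7), each row's expected payoff is I: 1/7; II: -19/7.
Taking the (1/5, 4/5)-weighted average: (1/5)·(1/7) + (4/5)·(-19/7) = -15/7.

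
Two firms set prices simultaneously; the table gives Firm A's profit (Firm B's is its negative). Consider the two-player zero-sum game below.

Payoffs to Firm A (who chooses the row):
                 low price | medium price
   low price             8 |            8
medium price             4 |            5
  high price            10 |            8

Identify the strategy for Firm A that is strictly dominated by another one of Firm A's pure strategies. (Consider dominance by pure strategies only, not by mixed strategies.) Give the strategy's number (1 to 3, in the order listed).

Compare medium price with low price: 8 > 4, 8 > 5.
So low price strictly dominates medium price for Firm A; medium price is strictly dominated.

2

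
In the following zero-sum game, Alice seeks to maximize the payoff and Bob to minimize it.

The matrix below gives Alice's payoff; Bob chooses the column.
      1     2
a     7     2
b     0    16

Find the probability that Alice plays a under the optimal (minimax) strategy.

16/21

Row minima are 2 and 0, so Alice's maximin is 2; column maxima are 7 and 16, so Bob's minimax is 7. These differ, so the equilibrium is in mixed strategies.
Let Alice play a with probability p. Bob is indifferent when 7p = 2p + 16(1−p), giving p = 16/21.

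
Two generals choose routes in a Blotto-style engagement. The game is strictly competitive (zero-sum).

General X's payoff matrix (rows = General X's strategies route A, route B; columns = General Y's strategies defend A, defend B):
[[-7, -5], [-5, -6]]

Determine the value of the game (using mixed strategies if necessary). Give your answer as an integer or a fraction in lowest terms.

-17/3

Row minima are -7 and -6, so General X's maximin is -6; column maxima are -5 and -5, so General Y's minimax is -5. These differ, so the equilibrium is in mixed strategies.
Let General X play route A with probability p. General Y is indifferent when −7p − 5(1−p) = −5p − 6(1−p), giving p = 1/3.
Let General Y play defend A with probability q. General X is indifferent when −7q − 5(1−q) = −5q − 6(1−q), giving q = 1/3.
The value is -7·(1/3) + (-5)·(2/3) = -17/3.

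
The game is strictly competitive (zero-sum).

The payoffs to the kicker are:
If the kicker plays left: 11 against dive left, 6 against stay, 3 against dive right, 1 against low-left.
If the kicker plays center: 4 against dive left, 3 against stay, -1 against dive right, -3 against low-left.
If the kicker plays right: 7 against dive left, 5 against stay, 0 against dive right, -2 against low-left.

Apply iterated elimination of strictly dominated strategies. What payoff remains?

1

Row right is strictly dominated by row left (11>7, 6>5, 3>0, 1>-2); eliminate right.
Column stay is strictly dominated by dive right for the goalkeeper (3<6, -1<3); eliminate stay.
Column dive right is strictly dominated by low-left for the goalkeeper (1<3, -3<-1); eliminate dive right.
Row center is strictly dominated by row left (11>4, 1>-3); eliminate center.
Column dive left is strictly dominated by low-left for the goalkeeper (1<11); eliminate dive left.
Only (left, low-left) remains, with payoff 1.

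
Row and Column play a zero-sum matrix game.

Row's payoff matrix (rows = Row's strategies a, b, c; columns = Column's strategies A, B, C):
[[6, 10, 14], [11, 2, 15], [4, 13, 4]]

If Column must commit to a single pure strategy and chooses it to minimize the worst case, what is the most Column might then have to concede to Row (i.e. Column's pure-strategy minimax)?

The worst case (largest entry) in each column is A: 11, B: 13, C: 15.
The best (smallest) of these is 11.

11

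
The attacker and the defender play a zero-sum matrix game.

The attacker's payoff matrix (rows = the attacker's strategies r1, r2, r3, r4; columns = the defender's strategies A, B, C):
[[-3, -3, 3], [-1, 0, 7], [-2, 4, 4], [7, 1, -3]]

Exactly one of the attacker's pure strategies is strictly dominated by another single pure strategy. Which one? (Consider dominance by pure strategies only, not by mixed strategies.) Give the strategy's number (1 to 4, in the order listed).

1

Compare r1 with r2: -1 > -3, 0 > -3, 7 > 3.
So r2 strictly dominates r1 for the attacker; r1 is strictly dominated.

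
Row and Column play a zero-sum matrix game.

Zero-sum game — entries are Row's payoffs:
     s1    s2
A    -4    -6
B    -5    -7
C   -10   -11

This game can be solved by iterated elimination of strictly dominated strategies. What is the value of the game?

Row C is strictly dominated by row A (-4>-10, -6>-11); eliminate C.
Row B is strictly dominated by row A (-4>-5, -6>-7); eliminate B.
Column s1 is strictly dominated by s2 for Column (-6<-4); eliminate s1.
Only (A, s2) remains, with payoff -6.

-6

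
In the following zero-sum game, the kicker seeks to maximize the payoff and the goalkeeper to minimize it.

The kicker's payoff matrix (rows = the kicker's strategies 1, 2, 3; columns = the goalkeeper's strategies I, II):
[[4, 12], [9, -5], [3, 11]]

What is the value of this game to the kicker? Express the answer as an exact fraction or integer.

Row 3 is strictly dominated by row 1, so the kicker never plays it.
The remaining 2×2 game on (1, 2) × (I, II) has no saddle point. Let the kicker play 1 with probability p; indifference gives 4p + 9(1−p) = 12p − 5(1−p), so p = 7/11.
Similarly the goalkeeper's optimal q on I is 17/22, and the value is 4·(17/22) + (12)·(5/22) = 64/11.

64/11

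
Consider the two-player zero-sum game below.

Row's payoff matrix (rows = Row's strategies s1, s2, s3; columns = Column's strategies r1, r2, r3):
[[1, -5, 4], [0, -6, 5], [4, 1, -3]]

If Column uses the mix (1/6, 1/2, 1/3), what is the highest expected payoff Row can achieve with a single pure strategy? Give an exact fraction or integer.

s1: (1)·(1/6) + (-5)·(1/2) + (4)·(1/3) = -1.
s2: (0)·(1/6) + (-6)·(1/2) + (5)·(1/3) = -4/3.
s3: (4)·(1/6) + (1)·(1/2) + (-3)·(1/3) = 1/6.
The best pure response is s3 with expected payoff 1/6.

1/6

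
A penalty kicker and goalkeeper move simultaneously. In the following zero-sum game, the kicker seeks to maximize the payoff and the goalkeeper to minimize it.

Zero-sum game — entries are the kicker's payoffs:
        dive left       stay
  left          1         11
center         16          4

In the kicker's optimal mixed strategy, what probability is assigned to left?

Row minima are 1 and 4, so the kicker's maximin is 4; column maxima are 16 and 11, so the goalkeeper's minimax is 11. These differ, so the equilibrium is in mixed strategies.
Let the kicker play left with probability p. The goalkeeper is indifferent when p + 16(1−p) = 11p + 4(1−p), giving p = 6/11.

6/11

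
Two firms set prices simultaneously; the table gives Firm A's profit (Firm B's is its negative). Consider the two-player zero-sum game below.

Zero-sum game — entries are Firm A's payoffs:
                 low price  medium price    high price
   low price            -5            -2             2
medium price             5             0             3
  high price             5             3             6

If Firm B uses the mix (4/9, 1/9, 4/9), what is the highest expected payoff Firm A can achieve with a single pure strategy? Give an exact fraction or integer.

low price: (-5)·(4/9) + (-2)·(1/9) + (2)·(4/9) = -14/9.
medium price: (5)·(4/9) + (0)·(1/9) + (3)·(4/9) = 32/9.
high price: (5)·(4/9) + (3)·(1/9) + (6)·(4/9) = 47/9.
The best pure response is high price with expected payoff 47/9.

47/9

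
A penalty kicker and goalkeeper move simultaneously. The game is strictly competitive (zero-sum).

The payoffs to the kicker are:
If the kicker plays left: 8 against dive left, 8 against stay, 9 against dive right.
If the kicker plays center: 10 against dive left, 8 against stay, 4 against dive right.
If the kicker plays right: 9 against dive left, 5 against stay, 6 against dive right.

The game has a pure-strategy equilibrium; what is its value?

8

Row minima: 8, 4, 5 → the kicker's maximin is 8.
Column maxima: 10, 8, 9 → the goalkeeper's minimax is 8.
They coincide at (left, stay), so the value is 8.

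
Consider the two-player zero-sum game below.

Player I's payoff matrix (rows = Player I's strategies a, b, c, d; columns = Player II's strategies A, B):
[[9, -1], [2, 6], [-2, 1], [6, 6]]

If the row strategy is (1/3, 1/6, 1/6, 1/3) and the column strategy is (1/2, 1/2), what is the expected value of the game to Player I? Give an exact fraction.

Against (1/2, 1/2), each row's expected payoff is a: 4; b: 4; c: -1/2; d: 6.
Taking the (1/3, 1/6, 1/6, 1/3)-weighted average: (1/3)·(4) + (1/6)·(4) + (1/6)·(-1/2) + (1/3)·(6) = 47/12.

47/12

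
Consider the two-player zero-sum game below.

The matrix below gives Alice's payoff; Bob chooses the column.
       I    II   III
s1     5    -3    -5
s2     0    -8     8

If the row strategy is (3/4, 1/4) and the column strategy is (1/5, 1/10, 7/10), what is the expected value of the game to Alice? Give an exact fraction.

Against (1/5, 1/10, 7/10), each row's expected payoff is s1: -14/5; s2: 24/5.
Taking the (3/4, 1/4)-weighted average: (3/4)·(-14/5) + (1/4)·(24/5) = -9/10.

-9/10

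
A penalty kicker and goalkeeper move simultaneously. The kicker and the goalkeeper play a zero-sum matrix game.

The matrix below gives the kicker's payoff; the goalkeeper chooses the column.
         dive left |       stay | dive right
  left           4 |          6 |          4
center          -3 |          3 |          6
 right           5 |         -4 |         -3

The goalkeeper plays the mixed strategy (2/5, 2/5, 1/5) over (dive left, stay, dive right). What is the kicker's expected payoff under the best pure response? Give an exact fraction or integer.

24/5

left: (4)·(2/5) + (6)·(2/5) + (4)·(1/5) = 24/5.
center: (-3)·(2/5) + (3)·(2/5) + (6)·(1/5) = 6/5.
right: (5)·(2/5) + (-4)·(2/5) + (-3)·(1/5) = -1/5.
The best pure response is left with expected payoff 24/5.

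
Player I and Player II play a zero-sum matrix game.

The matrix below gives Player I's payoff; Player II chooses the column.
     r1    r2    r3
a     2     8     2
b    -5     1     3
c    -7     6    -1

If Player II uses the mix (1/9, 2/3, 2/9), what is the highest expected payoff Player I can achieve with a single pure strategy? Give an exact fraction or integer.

6

a: (2)·(1/9) + (8)·(2/3) + (2)·(2/9) = 6.
b: (-5)·(1/9) + (1)·(2/3) + (3)·(2/9) = 7/9.
c: (-7)·(1/9) + (6)·(2/3) + (-1)·(2/9) = 3.
The best pure response is a with expected payoff 6.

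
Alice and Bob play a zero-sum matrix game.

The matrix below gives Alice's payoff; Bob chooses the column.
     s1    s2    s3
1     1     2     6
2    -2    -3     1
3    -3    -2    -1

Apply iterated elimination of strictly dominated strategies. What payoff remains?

1

Column s3 is strictly dominated by s1 for Bob (1<6, -2<1, -3<-1); eliminate s3.
Row 3 is strictly dominated by row 1 (1>-3, 2>-2); eliminate 3.
Row 2 is strictly dominated by row 1 (1>-2, 2>-3); eliminate 2.
Column s2 is strictly dominated by s1 for Bob (1<2); eliminate s2.
Only (1, s1) remains, with payoff 1.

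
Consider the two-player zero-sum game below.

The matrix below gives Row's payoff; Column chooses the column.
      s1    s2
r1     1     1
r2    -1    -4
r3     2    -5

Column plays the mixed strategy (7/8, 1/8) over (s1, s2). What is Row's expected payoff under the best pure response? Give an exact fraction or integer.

r1: (1)·(7/8) + (1)·(1/8) = 1.
r2: (-1)·(7/8) + (-4)·(1/8) = -11/8.
r3: (2)·(7/8) + (-5)·(1/8) = 9/8.
The best pure response is r3 with expected payoff 9/8.

9/8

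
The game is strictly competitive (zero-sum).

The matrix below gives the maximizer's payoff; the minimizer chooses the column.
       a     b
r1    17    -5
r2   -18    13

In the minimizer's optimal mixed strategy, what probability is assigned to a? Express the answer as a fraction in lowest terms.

Row minima are -5 and -18, so the maximizer's maximin is -5; column maxima are 17 and 13, so the minimizer's minimax is 13. These differ, so the equilibrium is in mixed strategies.
Let the minimizer play a with probability q. The maximizer is indifferent when 17q − 5(1−q) = −18q + 13(1−q), giving q = 18/53.

18/53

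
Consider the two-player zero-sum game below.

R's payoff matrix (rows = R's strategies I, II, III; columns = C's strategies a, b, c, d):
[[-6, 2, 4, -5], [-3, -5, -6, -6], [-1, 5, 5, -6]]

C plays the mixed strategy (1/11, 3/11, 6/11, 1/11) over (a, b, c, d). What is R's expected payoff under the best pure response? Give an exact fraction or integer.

I: (-6)·(1/11) + (2)·(3/11) + (4)·(6/11) + (-5)·(1/11) = 19/11.
II: (-3)·(1/11) + (-5)·(3/11) + (-6)·(6/11) + (-6)·(1/11) = -60/11.
III: (-1)·(1/11) + (5)·(3/11) + (5)·(6/11) + (-6)·(1/11) = 38/11.
The best pure response is III with expected payoff 38/11.

38/11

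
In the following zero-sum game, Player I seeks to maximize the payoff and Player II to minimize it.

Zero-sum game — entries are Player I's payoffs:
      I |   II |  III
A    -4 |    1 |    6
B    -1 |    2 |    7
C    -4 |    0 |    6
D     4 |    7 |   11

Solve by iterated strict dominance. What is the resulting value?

4

Row C is strictly dominated by row B (-1>-4, 2>0, 7>6); eliminate C.
Row B is strictly dominated by row D (4>-1, 7>2, 11>7); eliminate B.
Row A is strictly dominated by row D (4>-4, 7>1, 11>6); eliminate A.
Column III is strictly dominated by I for Player II (4<11); eliminate III.
Column II is strictly dominated by I for Player II (4<7); eliminate II.
Only (D, I) remains, with payoff 4.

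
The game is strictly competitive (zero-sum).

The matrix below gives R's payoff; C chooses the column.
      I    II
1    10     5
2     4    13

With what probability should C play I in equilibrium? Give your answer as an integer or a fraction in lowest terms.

Row minima are 5 and 4, so R's maximin is 5; column maxima are 10 and 13, so C's minimax is 10. These differ, so the equilibrium is in mixed strategies.
Let C play I with probability q. R is indifferent when 10q + 5(1−q) = 4q + 13(1−q), giving q = 4/7.

4/7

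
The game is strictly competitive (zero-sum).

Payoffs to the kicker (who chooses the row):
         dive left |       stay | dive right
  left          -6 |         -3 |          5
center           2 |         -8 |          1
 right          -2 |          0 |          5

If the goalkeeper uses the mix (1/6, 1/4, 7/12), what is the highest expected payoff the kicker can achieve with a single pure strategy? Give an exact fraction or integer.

31/12

left: (-6)·(1/6) + (-3)·(1/4) + (5)·(7/12) = 7/6.
center: (2)·(1/6) + (-8)·(1/4) + (1)·(7/12) = -13/12.
right: (-2)·(1/6) + (0)·(1/4) + (5)·(7/12) = 31/12.
The best pure response is right with expected payoff 31/12.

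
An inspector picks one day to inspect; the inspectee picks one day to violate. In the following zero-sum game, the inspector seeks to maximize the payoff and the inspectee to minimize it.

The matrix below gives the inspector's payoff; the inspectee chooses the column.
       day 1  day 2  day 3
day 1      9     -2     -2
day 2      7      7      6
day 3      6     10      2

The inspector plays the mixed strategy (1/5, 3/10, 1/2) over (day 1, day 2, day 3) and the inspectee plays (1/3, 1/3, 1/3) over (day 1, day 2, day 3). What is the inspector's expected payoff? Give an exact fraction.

16/3

Against (1/3, 1/3, 1/3), each row's expected payoff is day 1: 5/3; day 2: 20/3; day 3: 6.
Taking the (1/5, 3/10, 1/2)-weighted average: (1/5)·(5/3) + (3/10)·(20/3) + (1/2)·(6) = 16/3.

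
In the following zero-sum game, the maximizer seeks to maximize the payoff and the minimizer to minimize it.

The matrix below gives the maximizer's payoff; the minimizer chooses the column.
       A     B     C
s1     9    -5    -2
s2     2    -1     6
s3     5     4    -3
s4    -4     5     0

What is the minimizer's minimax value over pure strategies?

The worst case (largest entry) in each column is A: 9, B: 5, C: 6.
The best (smallest) of these is 5.

5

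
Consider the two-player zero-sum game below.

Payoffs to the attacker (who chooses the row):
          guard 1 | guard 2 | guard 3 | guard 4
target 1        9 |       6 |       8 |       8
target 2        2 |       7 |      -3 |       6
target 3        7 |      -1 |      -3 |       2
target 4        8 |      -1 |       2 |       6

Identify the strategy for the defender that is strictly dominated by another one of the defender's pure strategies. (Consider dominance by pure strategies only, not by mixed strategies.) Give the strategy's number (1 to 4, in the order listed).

The defender prefers columns that give the attacker less. Compare guard 1 with guard 3: 8 < 9, -3 < 2, -3 < 7, 2 < 8.
So guard 3 strictly dominates guard 1 for the defender; guard 1 is strictly dominated.

1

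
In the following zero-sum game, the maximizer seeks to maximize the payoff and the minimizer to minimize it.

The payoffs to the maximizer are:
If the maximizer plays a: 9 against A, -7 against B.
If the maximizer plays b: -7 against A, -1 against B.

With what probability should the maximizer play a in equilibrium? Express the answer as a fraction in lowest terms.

3/11

Row minima are -7 and -7, so the maximizer's maximin is -7; column maxima are 9 and -1, so the minimizer's minimax is -1. These differ, so the equilibrium is in mixed strategies.
Let the maximizer play a with probability p. The minimizer is indifferent when 9p − 7(1−p) = −7p − (1−p), giving p = 3/11.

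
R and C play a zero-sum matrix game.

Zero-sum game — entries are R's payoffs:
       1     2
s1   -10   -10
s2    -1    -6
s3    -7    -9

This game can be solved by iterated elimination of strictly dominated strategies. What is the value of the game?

Row s3 is strictly dominated by row s2 (-1>-7, -6>-9); eliminate s3.
Row s1 is strictly dominated by row s2 (-1>-10, -6>-10); eliminate s1.
Column 1 is strictly dominated by 2 for C (-6<-1); eliminate 1.
Only (s2, 2) remains, with payoff -6.

-6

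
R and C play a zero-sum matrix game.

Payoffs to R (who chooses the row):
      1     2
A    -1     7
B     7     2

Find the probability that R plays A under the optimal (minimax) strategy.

Row minima are -1 and 2, so R's maximin is 2; column maxima are 7 and 7, so C's minimax is 7. These differ, so the equilibrium is in mixed strategies.
Let R play A with probability p. C is indifferent when −p + 7(1−p) = 7p + 2(1−p), giving p = 5/13.

5/13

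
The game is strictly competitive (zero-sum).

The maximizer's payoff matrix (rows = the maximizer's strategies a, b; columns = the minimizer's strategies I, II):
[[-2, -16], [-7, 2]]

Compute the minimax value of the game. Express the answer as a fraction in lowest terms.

-116/23

Row minima are -16 and -7, so the maximizer's maximin is -7; column maxima are -2 and 2, so the minimizer's minimax is -2. These differ, so the equilibrium is in mixed strategies.
Let the maximizer play a with probability p. The minimizer is indifferent when −2p − 7(1−p) = −16p + 2(1−p), giving p = 9/23.
Let the minimizer play I with probability q. The maximizer is indifferent when −2q − 16(1−q) = −7q + 2(1−q), giving q = 18/23.
The value is -2·(18/23) + (-16)·(5/23) = -116/23.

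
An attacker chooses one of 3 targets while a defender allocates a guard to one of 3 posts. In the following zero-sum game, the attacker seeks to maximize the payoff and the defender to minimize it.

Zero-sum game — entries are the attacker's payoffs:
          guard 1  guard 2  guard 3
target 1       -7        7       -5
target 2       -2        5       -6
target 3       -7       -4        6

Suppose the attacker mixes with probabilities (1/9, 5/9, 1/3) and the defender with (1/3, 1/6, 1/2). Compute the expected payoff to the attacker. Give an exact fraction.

-107/54

Against (1/3, 1/6, 1/2), each row's expected payoff is target 1: -11/3; target 2: -17/6; target 3: 0.
Taking the (1/9, 5/9, 1/3)-weighted average: (1/9)·(-11/3) + (5/9)·(-17/6) + (1/3)·(0) = -107/54.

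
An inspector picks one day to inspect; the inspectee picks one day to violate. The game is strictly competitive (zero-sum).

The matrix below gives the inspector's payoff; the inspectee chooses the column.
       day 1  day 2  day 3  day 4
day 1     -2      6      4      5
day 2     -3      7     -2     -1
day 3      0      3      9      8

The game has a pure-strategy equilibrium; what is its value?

0

Row minima: -2, -3, 0 → the inspector's maximin is 0.
Column maxima: 0, 7, 9, 8 → the inspectee's minimax is 0.
They coincide at (day 3, day 1), so the value is 0.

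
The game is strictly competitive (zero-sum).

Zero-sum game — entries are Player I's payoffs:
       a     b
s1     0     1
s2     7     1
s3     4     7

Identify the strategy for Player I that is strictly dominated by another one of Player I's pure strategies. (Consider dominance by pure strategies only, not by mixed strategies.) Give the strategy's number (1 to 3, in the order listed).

Compare s1 with s3: 4 > 0, 7 > 1.
So s3 strictly dominates s1 for Player I; s1 is strictly dominated.

1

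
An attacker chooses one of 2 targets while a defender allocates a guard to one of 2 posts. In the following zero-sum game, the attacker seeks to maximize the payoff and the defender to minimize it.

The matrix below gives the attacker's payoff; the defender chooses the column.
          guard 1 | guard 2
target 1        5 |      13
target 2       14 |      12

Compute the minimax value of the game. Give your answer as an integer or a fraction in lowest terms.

61/5

Row minima are 5 and 12, so the attacker's maximin is 12; column maxima are 14 and 13, so the defender's minimax is 13. These differ, so the equilibrium is in mixed strategies.
Let the attacker play target 1 with probability p. The defender is indifferent when 5p + 14(1−p) = 13p + 12(1−p), giving p = 1/5.
Let the defender play guard 1 with probability q. The attacker is indifferent when 5q + 13(1−q) = 14q + 12(1−q), giving q = 1/10.
The value is 5·(1/10) + (13)·(9/10) = 61/5.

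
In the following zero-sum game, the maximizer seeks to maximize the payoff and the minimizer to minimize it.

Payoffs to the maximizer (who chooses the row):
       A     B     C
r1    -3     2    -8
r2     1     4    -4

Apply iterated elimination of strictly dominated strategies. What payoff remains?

Column B is strictly dominated by A for the minimizer (-3<2, 1<4); eliminate B.
Row r1 is strictly dominated by row r2 (1>-3, -4>-8); eliminate r1.
Column A is strictly dominated by C for the minimizer (-4<1); eliminate A.
Only (r2, C) remains, with payoff -4.

-4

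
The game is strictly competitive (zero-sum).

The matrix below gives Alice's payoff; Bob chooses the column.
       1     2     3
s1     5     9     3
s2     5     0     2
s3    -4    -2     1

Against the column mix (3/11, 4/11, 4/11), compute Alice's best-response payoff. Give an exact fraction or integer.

s1: (5)·(3/11) + (9)·(4/11) + (3)·(4/11) = 63/11.
s2: (5)·(3/11) + (0)·(4/11) + (2)·(4/11) = 23/11.
s3: (-4)·(3/11) + (-2)·(4/11) + (1)·(4/11) = -16/11.
The best pure response is s1 with expected payoff 63/11.

63/11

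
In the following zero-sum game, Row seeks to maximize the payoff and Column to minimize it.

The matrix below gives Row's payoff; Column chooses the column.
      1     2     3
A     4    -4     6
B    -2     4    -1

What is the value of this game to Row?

Column 3 is strictly dominated by 1 for Column (it gives Row more in every row).
The remaining 2×2 game on (A, B) × (1, 2) has no saddle point. Let Row play A with probability p; indifference gives 4p − 2(1−p) = −4p + 4(1−p), so p = 3/7.
Similarly Column's optimal q on 1 is 4/7, and the value is 4·(4/7) + (-4)·(3/7) = 4/7.

4/7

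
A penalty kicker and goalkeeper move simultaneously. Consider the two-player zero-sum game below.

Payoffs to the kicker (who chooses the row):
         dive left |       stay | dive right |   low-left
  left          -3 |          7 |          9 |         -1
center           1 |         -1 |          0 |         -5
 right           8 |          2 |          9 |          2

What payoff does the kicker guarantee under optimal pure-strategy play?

2

Row minima: -3, -5, 2 → the kicker's maximin is 2.
Column maxima: 8, 7, 9, 2 → the goalkeeper's minimax is 2.
They coincide at (right, low-left), so the value is 2.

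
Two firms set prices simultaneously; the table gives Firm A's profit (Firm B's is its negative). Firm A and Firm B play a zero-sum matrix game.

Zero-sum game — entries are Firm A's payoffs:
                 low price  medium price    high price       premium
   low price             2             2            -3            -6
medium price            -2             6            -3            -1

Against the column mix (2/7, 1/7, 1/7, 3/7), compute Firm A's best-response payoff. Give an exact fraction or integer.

low price: (2)·(2/7) + (2)·(1/7) + (-3)·(1/7) + (-6)·(3/7) = -15/7.
medium price: (-2)·(2/7) + (6)·(1/7) + (-3)·(1/7) + (-1)·(3/7) = -4/7.
The best pure response is medium price with expected payoff -4/7.

-4/7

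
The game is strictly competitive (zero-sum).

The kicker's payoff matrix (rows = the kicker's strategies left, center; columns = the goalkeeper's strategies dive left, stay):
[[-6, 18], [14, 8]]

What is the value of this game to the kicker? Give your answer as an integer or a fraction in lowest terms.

Row minima are -6 and 8, so the kicker's maximin is 8; column maxima are 14 and 18, so the goalkeeper's minimax is 14. These differ, so the equilibrium is in mixed strategies.
Let the kicker play left with probability p. The goalkeeper is indifferent when −6p + 14(1−p) = 18p + 8(1−p), giving p = 1/5.
Let the goalkeeper play dive left with probability q. The kicker is indifferent when −6q + 18(1−q) = 14q + 8(1−q), giving q = 1/3.
The value is -6·(1/3) + (18)·(2/3) = 10.

10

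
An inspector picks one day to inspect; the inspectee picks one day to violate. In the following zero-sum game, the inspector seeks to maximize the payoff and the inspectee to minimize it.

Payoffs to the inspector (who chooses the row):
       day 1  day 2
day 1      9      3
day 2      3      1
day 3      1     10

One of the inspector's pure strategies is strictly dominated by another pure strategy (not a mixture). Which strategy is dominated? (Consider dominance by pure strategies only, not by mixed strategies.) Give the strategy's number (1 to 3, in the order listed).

2

Compare day 2 with day 1: 9 > 3, 3 > 1.
So day 1 strictly dominates day 2 for the inspector; day 2 is strictly dominated.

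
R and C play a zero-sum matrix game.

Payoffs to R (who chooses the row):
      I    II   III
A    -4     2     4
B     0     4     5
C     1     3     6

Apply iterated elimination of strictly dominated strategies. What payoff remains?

1

Column III is strictly dominated by I for C (-4<4, 0<5, 1<6); eliminate III.
Column II is strictly dominated by I for C (-4<2, 0<4, 1<3); eliminate II.
Row A is strictly dominated by row B (0>-4); eliminate A.
Row B is strictly dominated by row C (1>0); eliminate B.
Only (C, I) remains, with payoff 1.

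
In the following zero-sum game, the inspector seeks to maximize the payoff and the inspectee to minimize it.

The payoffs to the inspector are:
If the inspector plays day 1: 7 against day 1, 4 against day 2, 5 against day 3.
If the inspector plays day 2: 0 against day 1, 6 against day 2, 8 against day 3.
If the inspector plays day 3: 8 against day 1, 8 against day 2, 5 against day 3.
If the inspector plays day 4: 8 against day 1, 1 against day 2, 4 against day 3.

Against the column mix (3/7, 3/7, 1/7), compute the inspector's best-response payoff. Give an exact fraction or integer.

day 1: (7)·(3/7) + (4)·(3/7) + (5)·(1/7) = 38/7.
day 2: (0)·(3/7) + (6)·(3/7) + (8)·(1/7) = 26/7.
day 3: (8)·(3/7) + (8)·(3/7) + (5)·(1/7) = 53/7.
day 4: (8)·(3/7) + (1)·(3/7) + (4)·(1/7) = 31/7.
The best pure response is day 3 with expected payoff 53/7.

53/7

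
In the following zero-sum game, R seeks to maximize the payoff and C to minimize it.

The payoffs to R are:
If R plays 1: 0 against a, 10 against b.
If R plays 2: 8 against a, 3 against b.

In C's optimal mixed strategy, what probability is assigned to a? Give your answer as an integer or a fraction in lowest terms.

7/15

Row minima are 0 and 3, so R's maximin is 3; column maxima are 8 and 10, so C's minimax is 8. These differ, so the equilibrium is in mixed strategies.
Let C play a with probability q. R is indifferent when 10(1−q) = 8q + 3(1−q), giving q = 7/15.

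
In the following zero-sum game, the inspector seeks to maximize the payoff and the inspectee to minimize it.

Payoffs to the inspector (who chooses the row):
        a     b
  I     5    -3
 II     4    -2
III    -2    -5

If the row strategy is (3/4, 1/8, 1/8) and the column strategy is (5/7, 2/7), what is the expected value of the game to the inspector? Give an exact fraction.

55/28

Against (5/7, 2/7), each row's expected payoff is I: 19/7; II: 16/7; III: -20/7.
Taking the (3/4, 1/8, 1/8)-weighted average: (3/4)·(19/7) + (1/8)·(16/7) + (1/8)·(-20/7) = 55/28.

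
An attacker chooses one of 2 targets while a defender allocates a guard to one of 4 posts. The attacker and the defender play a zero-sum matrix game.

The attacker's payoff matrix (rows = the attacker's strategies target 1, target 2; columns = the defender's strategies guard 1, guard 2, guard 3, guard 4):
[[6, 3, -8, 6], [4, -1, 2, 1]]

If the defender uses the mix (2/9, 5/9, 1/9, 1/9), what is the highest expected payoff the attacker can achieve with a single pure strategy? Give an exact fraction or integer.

target 1: (6)·(2/9) + (3)·(5/9) + (-8)·(1/9) + (6)·(1/9) = 25/9.
target 2: (4)·(2/9) + (-1)·(5/9) + (2)·(1/9) + (1)·(1/9) = 2/3.
The best pure response is target 1 with expected payoff 25/9.

25/9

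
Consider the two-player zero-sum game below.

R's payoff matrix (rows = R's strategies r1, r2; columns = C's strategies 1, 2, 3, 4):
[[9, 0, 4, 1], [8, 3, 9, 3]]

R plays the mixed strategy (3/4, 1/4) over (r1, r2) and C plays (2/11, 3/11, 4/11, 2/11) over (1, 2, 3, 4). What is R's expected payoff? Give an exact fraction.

Against (2/11, 3/11, 4/11, 2/11), each row's expected payoff is r1: 36/11; r2: 67/11.
Taking the (3/4, 1/4)-weighted average: (3/4)·(36/11) + (1/4)·(67/11) = 175/44.

175/44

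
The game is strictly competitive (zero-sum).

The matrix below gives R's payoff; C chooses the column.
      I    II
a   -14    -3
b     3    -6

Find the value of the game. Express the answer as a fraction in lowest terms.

-93/20

Row minima are -14 and -6, so R's maximin is -6; column maxima are 3 and -3, so C's minimax is -3. These differ, so the equilibrium is in mixed strategies.
Let R play a with probability p. C is indifferent when −14p + 3(1−p) = −3p − 6(1−p), giving p = 9/20.
Let C play I with probability q. R is indifferent when −14q − 3(1−q) = 3q − 6(1−q), giving q = 3/20.
The value is -14·(3/20) + (-3)·(17/20) = -93/20.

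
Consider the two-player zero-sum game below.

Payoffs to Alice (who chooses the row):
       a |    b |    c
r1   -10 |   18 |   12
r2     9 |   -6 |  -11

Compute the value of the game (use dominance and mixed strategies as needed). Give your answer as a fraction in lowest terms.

-1/21

Column b is strictly dominated by c for Bob (it gives Alice more in every row).
The remaining 2×2 game on (r1, r2) × (a, c) has no saddle point. Let Alice play r1 with probability p; indifference gives −10p + 9(1−p) = 12p − 11(1−p), so p = 10/21.
Similarly Bob's optimal q on a is 23/42, and the value is -10·(23/42) + (12)·(19/42) = -1/21.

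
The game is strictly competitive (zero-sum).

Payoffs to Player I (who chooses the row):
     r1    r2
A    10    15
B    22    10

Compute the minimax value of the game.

230/17

Row minima are 10 and 10, so Player I's maximin is 10; column maxima are 22 and 15, so Player II's minimax is 15. These differ, so the equilibrium is in mixed strategies.
Let Player I play A with probability p. Player II is indifferent when 10p + 22(1−p) = 15p + 10(1−p), giving p = 12/17.
Let Player II play r1 with probability q. Player I is indifferent when 10q + 15(1−q) = 22q + 10(1−q), giving q = 5/17.
The value is 10·(5/17) + (15)·(12/17) = 230/17.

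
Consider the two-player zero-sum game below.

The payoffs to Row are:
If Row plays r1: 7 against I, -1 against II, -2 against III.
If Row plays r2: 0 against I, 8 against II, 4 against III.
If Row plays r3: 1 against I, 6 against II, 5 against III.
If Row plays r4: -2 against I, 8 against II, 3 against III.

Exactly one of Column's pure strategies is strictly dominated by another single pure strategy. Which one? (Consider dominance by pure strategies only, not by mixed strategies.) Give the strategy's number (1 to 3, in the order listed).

Column prefers columns that give Row less. Compare II with III: -2 < -1, 4 < 8, 5 < 6, 3 < 8.
So III strictly dominates II for Column; II is strictly dominated.

2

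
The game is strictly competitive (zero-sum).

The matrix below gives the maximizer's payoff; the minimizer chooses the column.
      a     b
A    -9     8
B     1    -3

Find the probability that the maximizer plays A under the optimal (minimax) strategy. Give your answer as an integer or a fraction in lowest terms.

4/21

Row minima are -9 and -3, so the maximizer's maximin is -3; column maxima are 1 and 8, so the minimizer's minimax is 1. These differ, so the equilibrium is in mixed strategies.
Let the maximizer play A with probability p. The minimizer is indifferent when −9p + (1−p) = 8p − 3(1−p), giving p = 4/21.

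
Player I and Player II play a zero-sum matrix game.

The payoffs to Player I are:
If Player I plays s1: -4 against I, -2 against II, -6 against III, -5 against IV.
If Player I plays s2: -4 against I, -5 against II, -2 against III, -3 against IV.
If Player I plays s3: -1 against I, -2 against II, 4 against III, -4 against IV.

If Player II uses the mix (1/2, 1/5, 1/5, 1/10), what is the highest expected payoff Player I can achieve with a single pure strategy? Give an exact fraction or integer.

-1/2

s1: (-4)·(1/2) + (-2)·(1/5) + (-6)·(1/5) + (-5)·(1/10) = -41/10.
s2: (-4)·(1/2) + (-5)·(1/5) + (-2)·(1/5) + (-3)·(1/10) = -37/10.
s3: (-1)·(1/2) + (-2)·(1/5) + (4)·(1/5) + (-4)·(1/10) = -1/2.
The best pure response is s3 with expected payoff -1/2.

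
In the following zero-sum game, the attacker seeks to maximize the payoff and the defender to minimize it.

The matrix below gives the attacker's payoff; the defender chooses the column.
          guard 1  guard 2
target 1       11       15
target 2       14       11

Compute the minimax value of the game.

Row minima are 11 and 11, so the attacker's maximin is 11; column maxima are 14 and 15, so the defender's minimax is 14. These differ, so the equilibrium is in mixed strategies.
Let the attacker play target 1 with probability p. The defender is indifferent when 11p + 14(1−p) = 15p + 11(1−p), giving p = 3/7.
Let the defender play guard 1 with probability q. The attacker is indifferent when 11q + 15(1−q) = 14q + 11(1−q), giving q = 4/7.
The value is 11·(4/7) + (15)·(3/7) = 89/7.

89/7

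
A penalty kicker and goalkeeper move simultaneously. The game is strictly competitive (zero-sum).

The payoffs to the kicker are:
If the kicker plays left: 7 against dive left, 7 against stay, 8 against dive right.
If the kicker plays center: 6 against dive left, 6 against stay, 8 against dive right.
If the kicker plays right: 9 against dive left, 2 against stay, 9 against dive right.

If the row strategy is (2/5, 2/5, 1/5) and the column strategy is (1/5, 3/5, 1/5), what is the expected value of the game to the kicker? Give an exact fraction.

Against (1/5, 3/5, 1/5), each row's expected payoff is left: 36/5; center: 32/5; right: 24/5.
Taking the (2/5, 2/5, 1/5)-weighted average: (2/5)·(36/5) + (2/5)·(32/5) + (1/5)·(24/5) = 32/5.

32/5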